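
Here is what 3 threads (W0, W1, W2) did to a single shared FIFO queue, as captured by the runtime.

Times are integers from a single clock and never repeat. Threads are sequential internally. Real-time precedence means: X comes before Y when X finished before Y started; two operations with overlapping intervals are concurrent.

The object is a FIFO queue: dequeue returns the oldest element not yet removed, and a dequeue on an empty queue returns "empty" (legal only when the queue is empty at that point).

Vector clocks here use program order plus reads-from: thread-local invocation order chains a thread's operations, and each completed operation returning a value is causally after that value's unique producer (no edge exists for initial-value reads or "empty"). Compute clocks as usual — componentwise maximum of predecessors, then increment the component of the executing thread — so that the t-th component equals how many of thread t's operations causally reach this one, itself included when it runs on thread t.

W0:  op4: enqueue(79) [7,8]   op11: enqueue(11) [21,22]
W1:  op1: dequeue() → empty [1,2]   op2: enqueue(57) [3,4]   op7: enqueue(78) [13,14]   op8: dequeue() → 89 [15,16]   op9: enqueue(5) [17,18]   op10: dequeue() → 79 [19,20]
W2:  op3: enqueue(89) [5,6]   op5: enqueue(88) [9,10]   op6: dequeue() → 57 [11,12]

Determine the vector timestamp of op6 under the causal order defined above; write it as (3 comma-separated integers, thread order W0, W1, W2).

(0, 2, 3)

no predecessors for op3 (invoked 5): W2 increments from zero → (0, 0, 1)
no predecessors for op1 (invoked 1): W1 increments from zero → (0, 1, 0)
no predecessors for op4 (invoked 7): W0 increments from zero → (1, 0, 0)
from VC(op3)=(0, 0, 1), op5 (invoked 9) maxes components and bumps W2 → (0, 0, 2)
from VC(op1)=(0, 1, 0), op2 (invoked 3) maxes components and bumps W1 → (0, 2, 0)
from VC(op4)=(1, 0, 0), op11 (invoked 21) maxes components and bumps W0 → (2, 0, 0)
from VC(op2)=(0, 2, 0), op7 (invoked 13) maxes components and bumps W1 → (0, 3, 0)
from VC(op2)=(0, 2, 0), VC(op5)=(0, 0, 2), op6 (invoked 11) maxes components and bumps W2 → (0, 2, 3)
from VC(op3)=(0, 0, 1), VC(op7)=(0, 3, 0), op8 (invoked 15) maxes components and bumps W1 → (0, 4, 1)
from VC(op8)=(0, 4, 1), op9 (invoked 17) maxes components and bumps W1 → (0, 5, 1)
from VC(op4)=(1, 0, 0), VC(op9)=(0, 5, 1), op10 (invoked 19) maxes components and bumps W1 → (1, 6, 1)
target: VC(op6) = (0, 2, 3)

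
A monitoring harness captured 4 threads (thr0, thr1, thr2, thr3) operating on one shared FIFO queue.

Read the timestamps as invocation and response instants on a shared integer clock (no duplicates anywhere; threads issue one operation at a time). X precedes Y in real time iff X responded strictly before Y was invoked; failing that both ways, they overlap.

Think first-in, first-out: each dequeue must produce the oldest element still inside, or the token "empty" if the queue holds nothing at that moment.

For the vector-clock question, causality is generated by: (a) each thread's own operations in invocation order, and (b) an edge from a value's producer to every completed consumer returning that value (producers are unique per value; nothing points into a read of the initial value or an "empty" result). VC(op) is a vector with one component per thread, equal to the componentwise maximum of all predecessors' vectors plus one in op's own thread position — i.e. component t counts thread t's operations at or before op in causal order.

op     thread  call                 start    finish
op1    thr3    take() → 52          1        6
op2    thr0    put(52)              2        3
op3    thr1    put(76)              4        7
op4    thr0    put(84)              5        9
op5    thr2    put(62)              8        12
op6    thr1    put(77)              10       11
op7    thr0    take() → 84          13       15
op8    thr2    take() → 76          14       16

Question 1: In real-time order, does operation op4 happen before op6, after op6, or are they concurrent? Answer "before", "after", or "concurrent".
before

op4 spans [5,9], op6 spans [10,11]
resp(op4)=9 < inv(op6)=10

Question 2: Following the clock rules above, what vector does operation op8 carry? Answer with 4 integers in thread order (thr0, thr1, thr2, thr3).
(0, 1, 2, 0)

op5 (invocation 8): nothing precedes it; thr2's component alone gives (0, 0, 1, 0)
op3 (invocation 4): nothing precedes it; thr1's component alone gives (0, 1, 0, 0)
op2 (invocation 2): nothing precedes it; thr0's component alone gives (1, 0, 0, 0)
op6 (invocation 10): componentwise max over VC(op3)=(0, 1, 0, 0), +1 at thr1, giving (0, 2, 0, 0)
op1 (invocation 1): componentwise max over VC(op2)=(1, 0, 0, 0), +1 at thr3, giving (1, 0, 0, 1)
op4 (invocation 5): componentwise max over VC(op2)=(1, 0, 0, 0), +1 at thr0, giving (2, 0, 0, 0)
op8 (invocation 14): componentwise max over VC(op3)=(0, 1, 0, 0), VC(op5)=(0, 0, 1, 0), +1 at thr2, giving (0, 1, 2, 0)
op7 (invocation 13): componentwise max over VC(op4)=(2, 0, 0, 0), +1 at thr0, giving (3, 0, 0, 0)
target: VC(op8) = (0, 1, 2, 0)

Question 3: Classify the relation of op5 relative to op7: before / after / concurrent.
before

op5 spans [8,12], op7 spans [13,15]
resp(op5)=12 < inv(op7)=13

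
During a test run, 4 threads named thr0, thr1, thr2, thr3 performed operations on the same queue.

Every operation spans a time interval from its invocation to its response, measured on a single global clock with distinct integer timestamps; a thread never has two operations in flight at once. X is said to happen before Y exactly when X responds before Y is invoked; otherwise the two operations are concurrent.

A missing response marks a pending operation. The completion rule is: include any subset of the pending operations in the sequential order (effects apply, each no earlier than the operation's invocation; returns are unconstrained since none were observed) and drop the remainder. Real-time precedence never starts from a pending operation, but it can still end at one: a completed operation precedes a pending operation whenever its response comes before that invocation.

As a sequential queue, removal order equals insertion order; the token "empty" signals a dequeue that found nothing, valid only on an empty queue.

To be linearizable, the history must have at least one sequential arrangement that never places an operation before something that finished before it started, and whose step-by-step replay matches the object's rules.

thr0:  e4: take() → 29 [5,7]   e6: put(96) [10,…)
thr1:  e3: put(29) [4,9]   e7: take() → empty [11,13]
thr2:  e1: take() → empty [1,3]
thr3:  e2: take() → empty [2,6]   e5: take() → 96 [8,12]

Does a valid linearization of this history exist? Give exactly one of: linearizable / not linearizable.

linearizable

a witness: e1, e2, e3, e4, e6, e5, e7
step 1: e1 take() → empty — queue <>
step 2: e2 take() → empty — queue <>
step 3: e3 put(29) — queue <29>
step 4: e4 take() → 29 — queue <>
step 5: e6 put(96) (pending, included) — queue <96>
step 6: e5 take() → 96 — queue <>
step 7: e7 take() → empty — queue <>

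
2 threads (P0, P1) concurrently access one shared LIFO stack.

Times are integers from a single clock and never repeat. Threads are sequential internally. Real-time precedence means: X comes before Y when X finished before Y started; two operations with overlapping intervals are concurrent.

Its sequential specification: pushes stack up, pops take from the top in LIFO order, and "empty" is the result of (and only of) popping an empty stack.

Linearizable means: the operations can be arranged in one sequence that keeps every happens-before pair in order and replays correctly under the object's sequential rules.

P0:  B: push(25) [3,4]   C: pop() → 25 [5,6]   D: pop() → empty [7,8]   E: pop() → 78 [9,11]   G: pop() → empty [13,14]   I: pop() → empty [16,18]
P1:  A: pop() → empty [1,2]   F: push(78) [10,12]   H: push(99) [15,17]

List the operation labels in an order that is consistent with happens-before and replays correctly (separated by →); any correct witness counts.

A → B → C → D → F → E → G → I → H

1. A pop() → empty, leaving stack <>
2. B push(25), leaving stack <25>
3. C pop() → 25, leaving stack <>
4. D pop() → empty, leaving stack <>
5. F push(78), leaving stack <78>
6. E pop() → 78, leaving stack <>
7. G pop() → empty, leaving stack <>
8. I pop() → empty, leaving stack <>
9. H push(99), leaving stack <99>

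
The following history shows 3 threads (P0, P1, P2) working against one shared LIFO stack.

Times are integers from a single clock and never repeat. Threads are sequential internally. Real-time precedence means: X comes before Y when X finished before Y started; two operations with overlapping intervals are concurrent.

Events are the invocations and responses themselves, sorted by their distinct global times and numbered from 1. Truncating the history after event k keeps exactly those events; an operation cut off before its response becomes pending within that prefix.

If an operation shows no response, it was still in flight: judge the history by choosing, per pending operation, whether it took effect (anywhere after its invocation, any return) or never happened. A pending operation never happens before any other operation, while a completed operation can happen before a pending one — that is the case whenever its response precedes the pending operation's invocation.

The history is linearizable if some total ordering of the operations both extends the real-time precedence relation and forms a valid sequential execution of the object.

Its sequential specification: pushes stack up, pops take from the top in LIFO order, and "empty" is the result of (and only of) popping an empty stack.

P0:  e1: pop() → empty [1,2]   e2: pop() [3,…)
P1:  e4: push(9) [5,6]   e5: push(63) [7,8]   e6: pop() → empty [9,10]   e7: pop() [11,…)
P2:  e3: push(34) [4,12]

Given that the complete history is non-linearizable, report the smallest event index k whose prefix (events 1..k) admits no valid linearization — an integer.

a valid linearization of events 1..9 exists, for instance e1, e2, e3, e4, e5:
after step 1 (e1 pop() → empty): stack <>
after step 2 (e2 pop() (pending, included)): stack <>
after step 3 (e3 push(34) (pending, included)): stack <34>
after step 4 (e4 push(9)): stack <34,9>
after step 5 (e5 push(63)): stack <34,9,63>
once event 10 joins (e6's response, time 10), exhaustive search finds no witness
no escape via the 2 pending operations (e2, e3): every completion choice fails
sample order e1, e4, e5, e6 (pending dropped) stalls at step 4 — e6 pop() → empty has no legal effect

10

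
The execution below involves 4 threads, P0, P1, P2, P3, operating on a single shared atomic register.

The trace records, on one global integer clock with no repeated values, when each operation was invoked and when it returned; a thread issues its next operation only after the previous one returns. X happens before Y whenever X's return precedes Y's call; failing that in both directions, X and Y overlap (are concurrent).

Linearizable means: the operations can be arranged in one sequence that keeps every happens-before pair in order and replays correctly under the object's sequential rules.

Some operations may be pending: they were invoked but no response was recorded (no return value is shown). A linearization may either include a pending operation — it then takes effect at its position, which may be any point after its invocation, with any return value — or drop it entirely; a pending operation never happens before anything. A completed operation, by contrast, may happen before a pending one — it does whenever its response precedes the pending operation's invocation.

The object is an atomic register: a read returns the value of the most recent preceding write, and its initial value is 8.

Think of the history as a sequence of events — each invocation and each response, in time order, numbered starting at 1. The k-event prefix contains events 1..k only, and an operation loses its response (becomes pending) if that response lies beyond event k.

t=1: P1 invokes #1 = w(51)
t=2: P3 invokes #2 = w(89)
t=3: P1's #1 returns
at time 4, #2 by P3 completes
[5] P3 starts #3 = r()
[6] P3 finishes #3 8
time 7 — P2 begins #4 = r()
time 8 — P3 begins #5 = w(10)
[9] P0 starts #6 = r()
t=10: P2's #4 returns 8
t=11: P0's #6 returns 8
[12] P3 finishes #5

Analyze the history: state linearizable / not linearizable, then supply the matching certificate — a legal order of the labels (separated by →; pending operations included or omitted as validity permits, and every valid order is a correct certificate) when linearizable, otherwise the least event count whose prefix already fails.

already the first 6 events (up to #3's response at time 6) admit no linearization; the first 5 still do
the 3 completed operations admit 2 real-time orders; each fails the atomic register replay
for example #1, #2, #3 fails at step 3: #3 r() → 8 is not legal there
for example #2, #1, #3 fails at step 3: #3 r() → 8 is not legal there

not linearizable — minimal violating prefix: 6 events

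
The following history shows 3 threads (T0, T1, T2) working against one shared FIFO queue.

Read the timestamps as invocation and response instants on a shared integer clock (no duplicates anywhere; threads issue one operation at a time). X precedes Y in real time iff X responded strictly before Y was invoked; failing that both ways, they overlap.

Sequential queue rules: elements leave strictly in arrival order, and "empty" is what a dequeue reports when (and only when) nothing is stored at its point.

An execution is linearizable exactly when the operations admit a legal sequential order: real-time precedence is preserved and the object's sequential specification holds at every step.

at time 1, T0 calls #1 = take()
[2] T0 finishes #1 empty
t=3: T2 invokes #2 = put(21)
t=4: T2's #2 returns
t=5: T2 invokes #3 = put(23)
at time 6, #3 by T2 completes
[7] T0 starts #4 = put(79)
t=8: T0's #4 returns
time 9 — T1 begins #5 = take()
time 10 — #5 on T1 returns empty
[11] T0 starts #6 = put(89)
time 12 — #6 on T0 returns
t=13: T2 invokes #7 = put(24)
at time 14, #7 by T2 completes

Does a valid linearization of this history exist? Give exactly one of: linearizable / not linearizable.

not linearizable

prefix check: 1..9 passes, 1..10 fails once #5's time-10 response joins
the completed operations (5 total) allow one real-time order; the FIFO queue replay rejects it
for example #1, #2, #3, #4, #5 fails at step 5: #5 take() → empty is not legal there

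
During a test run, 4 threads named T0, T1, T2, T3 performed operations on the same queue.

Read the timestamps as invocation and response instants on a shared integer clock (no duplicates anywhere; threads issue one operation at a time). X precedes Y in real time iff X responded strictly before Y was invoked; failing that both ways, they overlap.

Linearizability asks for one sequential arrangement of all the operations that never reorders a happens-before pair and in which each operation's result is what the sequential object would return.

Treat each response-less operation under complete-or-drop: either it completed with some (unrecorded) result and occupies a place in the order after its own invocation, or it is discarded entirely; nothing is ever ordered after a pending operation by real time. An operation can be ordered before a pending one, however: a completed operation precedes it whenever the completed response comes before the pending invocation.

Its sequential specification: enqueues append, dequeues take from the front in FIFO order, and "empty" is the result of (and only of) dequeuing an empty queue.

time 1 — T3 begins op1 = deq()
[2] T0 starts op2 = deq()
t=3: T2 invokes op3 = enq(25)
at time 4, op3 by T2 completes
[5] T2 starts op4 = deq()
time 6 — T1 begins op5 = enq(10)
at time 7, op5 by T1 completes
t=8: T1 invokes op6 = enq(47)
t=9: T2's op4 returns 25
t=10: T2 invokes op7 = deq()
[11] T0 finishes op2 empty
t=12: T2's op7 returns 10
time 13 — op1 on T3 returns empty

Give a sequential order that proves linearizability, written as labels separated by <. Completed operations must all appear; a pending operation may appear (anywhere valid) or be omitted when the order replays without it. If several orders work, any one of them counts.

after step 1 (op1 deq() → empty): queue <>
after step 2 (op2 deq() → empty): queue <>
after step 3 (op3 enq(25)): queue <25>
after step 4 (op4 deq() → 25): queue <>
after step 5 (op5 enq(10)): queue <10>
after step 6 (op6 enq(47) (pending, included)): queue <10,47>
after step 7 (op7 deq() → 10): queue <47>

op1 < op2 < op3 < op4 < op5 < op6 < op7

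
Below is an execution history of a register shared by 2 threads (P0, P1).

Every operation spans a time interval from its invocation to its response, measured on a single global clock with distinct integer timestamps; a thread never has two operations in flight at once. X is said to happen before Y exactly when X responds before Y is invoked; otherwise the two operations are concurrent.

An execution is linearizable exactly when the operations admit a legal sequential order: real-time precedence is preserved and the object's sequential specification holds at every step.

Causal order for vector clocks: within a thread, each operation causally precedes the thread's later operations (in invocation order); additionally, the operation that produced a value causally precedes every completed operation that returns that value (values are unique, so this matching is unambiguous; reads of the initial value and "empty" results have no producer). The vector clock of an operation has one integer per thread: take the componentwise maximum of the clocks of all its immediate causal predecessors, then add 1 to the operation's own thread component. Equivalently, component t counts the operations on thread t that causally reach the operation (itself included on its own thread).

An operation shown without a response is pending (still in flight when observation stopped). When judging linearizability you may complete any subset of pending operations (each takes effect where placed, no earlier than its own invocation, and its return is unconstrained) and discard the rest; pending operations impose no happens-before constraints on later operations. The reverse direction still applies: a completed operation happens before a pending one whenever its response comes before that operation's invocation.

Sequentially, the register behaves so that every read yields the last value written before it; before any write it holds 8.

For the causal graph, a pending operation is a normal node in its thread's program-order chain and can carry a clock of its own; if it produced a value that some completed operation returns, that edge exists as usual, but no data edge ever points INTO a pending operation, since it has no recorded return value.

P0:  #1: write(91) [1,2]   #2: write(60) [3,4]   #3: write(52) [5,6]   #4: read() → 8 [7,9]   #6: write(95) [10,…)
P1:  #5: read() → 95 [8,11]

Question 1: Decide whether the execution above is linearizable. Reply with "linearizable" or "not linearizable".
cut after 8 events: linearizable; cut after 9 events (#4 responds, time 9): not linearizable
one real-time candidate order over the 4 completed operations — the register replay rejects it
no completion choice of the 1 pending operation (#5) rescues it — every subset was tried
one such order, #1, #2, #3, #4 (pending dropped), breaks at step 4 where #4 read() → 8 is illegal

not linearizable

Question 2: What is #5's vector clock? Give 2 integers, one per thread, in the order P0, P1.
#1, invoked 1, has no incoming edges; only P0's bump applies → (1, 0)
#2, invoked 3, takes VC(#1)=(1, 0) under max, adds 1 for P0 → (2, 0)
#3, invoked 5, takes VC(#2)=(2, 0) under max, adds 1 for P0 → (3, 0)
#4, invoked 7, takes VC(#3)=(3, 0) under max, adds 1 for P0 → (4, 0)
#6, invoked 10, takes VC(#4)=(4, 0) under max, adds 1 for P0 → (5, 0)
#5, invoked 8, takes VC(#6)=(5, 0) under max, adds 1 for P1 → (5, 1)
target: VC(#5) = (5, 1)

(5, 1)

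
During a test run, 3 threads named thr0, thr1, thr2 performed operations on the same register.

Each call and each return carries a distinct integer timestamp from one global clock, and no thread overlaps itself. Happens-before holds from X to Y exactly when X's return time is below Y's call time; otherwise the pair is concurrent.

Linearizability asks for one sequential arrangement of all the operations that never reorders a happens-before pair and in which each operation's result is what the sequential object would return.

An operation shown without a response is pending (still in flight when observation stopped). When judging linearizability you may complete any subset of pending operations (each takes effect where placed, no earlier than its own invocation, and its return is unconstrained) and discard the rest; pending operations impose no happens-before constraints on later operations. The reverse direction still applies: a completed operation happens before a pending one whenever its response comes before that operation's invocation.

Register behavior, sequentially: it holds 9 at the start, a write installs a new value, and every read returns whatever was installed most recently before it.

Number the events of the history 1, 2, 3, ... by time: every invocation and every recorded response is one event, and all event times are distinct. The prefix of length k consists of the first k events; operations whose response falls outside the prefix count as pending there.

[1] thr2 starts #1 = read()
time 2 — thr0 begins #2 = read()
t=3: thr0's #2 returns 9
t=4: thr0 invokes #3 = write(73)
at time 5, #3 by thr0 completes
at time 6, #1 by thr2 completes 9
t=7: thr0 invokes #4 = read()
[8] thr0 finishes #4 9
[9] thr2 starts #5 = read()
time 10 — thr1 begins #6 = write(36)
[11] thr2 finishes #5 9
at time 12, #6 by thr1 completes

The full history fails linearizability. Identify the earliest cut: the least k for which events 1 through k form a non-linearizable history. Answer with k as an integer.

events 1..7 are still linearizable — one witness is #1, #2, #3:
step 1: #1 read() → 9 — value 9
step 2: #2 read() → 9 — value 9
step 3: #3 write(73) — value 73
once event 8 joins (#4's response, time 8), exhaustive search finds no witness
sample order #1, #2, #3, #4 stalls at step 4 — #4 read() → 9 has no legal effect
sample order #2, #1, #3, #4 stalls at step 4 — #4 read() → 9 has no legal effect

8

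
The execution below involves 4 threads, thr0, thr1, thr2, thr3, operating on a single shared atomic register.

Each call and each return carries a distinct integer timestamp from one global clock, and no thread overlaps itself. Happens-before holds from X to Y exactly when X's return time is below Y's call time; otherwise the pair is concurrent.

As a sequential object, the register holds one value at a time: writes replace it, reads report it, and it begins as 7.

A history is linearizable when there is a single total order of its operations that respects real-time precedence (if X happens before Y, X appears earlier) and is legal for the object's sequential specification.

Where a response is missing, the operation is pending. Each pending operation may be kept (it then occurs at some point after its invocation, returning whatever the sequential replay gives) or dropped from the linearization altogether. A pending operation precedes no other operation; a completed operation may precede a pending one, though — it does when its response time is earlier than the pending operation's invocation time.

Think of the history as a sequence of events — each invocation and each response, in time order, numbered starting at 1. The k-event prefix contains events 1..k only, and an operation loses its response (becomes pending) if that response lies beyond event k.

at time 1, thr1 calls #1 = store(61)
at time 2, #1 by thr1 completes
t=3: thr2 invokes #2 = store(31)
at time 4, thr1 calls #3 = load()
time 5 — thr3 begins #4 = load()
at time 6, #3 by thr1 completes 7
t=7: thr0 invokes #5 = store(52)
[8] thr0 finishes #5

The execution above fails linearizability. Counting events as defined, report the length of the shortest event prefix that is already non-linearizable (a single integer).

events 1..5 are linearizable; a witness order is #1:
1. #1 store(61), leaving value 61
at event 6 (#3's time-6 response) nothing linearizes any more
completion choices over the 2 pending operations (#2, #4) were checked; none helps
one such order, #1, #3 (pending dropped), breaks at step 2 where #3 load() → 7 is illegal

6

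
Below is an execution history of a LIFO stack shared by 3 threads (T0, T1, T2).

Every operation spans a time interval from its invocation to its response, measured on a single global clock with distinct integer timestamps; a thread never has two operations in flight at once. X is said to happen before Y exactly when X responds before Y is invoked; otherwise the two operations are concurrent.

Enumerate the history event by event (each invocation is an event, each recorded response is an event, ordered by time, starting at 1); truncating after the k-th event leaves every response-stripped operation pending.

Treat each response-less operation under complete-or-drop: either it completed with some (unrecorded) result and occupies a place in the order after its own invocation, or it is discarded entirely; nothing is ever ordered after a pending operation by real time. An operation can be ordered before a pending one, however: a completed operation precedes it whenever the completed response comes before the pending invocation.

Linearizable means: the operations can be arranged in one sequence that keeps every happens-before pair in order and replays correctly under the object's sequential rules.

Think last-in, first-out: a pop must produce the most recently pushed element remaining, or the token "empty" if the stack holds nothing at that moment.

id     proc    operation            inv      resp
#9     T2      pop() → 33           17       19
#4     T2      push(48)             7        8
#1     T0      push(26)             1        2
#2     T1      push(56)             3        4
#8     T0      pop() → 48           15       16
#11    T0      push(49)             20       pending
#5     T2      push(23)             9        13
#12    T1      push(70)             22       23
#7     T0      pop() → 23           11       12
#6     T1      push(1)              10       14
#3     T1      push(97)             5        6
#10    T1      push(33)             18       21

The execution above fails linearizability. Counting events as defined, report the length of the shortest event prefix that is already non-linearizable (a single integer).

events 1..15 are linearizable; a witness order is #1, #2, #3, #4, #5, #7, #6:
1. #1 push(26), leaving stack <26>
2. #2 push(56), leaving stack <26,56>
3. #3 push(97), leaving stack <26,56,97>
4. #4 push(48), leaving stack <26,56,97,48>
5. #5 push(23), leaving stack <26,56,97,48,23>
6. #7 pop() → 23, leaving stack <26,56,97,48>
7. #6 push(1), leaving stack <26,56,97,48,1>
adding event 16 (#8 responds at 16) leaves no legal real-time order
e.g. #1, #2, #3, #4, #5, #6, #7, #8: illegal at step 7, since #7 pop() → 23 cannot apply there
e.g. #1, #2, #3, #4, #5, #7, #6, #8: illegal at step 8, since #8 pop() → 48 cannot apply there

16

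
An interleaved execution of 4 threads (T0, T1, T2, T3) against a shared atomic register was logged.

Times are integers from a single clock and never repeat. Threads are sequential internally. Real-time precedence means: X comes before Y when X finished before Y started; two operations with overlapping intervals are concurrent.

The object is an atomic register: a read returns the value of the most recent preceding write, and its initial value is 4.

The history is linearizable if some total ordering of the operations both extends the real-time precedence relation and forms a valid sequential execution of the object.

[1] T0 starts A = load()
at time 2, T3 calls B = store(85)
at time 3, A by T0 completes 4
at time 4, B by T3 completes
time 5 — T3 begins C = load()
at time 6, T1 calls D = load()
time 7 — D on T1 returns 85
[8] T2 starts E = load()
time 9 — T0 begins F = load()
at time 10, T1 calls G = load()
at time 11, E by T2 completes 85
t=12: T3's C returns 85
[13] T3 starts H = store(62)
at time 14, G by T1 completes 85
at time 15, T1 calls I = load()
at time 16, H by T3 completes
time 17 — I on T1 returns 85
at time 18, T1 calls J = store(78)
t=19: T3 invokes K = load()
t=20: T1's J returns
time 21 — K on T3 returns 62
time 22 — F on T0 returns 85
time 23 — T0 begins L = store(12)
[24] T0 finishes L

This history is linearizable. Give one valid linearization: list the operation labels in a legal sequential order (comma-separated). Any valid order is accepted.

1. A load() → 4, leaving value 4
2. B store(85), leaving value 85
3. C load() → 85, leaving value 85
4. D load() → 85, leaving value 85
5. E load() → 85, leaving value 85
6. F load() → 85, leaving value 85
7. G load() → 85, leaving value 85
8. I load() → 85, leaving value 85
9. H store(62), leaving value 62
10. K load() → 62, leaving value 62
11. J store(78), leaving value 78
12. L store(12), leaving value 12

A, B, C, D, E, F, G, I, H, K, J, L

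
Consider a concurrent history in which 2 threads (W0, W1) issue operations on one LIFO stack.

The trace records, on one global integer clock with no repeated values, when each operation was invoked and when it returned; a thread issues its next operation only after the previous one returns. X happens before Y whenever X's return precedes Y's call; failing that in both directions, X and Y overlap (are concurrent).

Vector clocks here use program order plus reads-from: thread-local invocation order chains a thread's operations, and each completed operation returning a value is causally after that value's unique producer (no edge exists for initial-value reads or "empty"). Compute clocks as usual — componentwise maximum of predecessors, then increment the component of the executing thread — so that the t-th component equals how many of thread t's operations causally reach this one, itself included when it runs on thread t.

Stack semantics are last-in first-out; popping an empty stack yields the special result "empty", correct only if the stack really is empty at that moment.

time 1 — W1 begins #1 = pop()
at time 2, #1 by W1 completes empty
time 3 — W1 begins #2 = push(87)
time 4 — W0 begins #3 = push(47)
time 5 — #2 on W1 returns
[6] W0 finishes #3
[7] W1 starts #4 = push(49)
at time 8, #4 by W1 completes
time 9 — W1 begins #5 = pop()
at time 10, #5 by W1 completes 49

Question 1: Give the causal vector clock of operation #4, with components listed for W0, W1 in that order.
(0, 3)

#1 (invocation 1): nothing precedes it; W1's component alone gives (0, 1)
#3 (invocation 4): nothing precedes it; W0's component alone gives (1, 0)
invoked at 3, #2 merges VC(#1)=(0, 1) and bumps W1's slot → (0, 2)
invoked at 7, #4 merges VC(#2)=(0, 2) and bumps W1's slot → (0, 3)
invoked at 9, #5 merges VC(#4)=(0, 3) and bumps W1's slot → (0, 4)
target: VC(#4) = (0, 3)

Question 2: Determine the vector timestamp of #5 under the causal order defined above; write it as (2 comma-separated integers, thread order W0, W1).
(0, 4)

root op #1, invoked 1: fresh clock plus W1's own tick → (0, 1)
root op #3, invoked 4: fresh clock plus W0's own tick → (1, 0)
VC(#2, invoked at 3): max of VC(#1)=(0, 1), then +1 on thread W1 → (0, 2)
VC(#4, invoked at 7): max of VC(#2)=(0, 2), then +1 on thread W1 → (0, 3)
VC(#5, invoked at 9): max of VC(#4)=(0, 3), then +1 on thread W1 → (0, 4)
target: VC(#5) = (0, 4)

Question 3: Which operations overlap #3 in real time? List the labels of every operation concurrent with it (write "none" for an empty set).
#2

#3 spans [4,6]; an op avoiding the whole window 4..6 is ordered, any other is concurrent
#1 [1,2]: before
#2 [3,5]: concurrent
#4 [7,8]: after
#5 [9,10]: after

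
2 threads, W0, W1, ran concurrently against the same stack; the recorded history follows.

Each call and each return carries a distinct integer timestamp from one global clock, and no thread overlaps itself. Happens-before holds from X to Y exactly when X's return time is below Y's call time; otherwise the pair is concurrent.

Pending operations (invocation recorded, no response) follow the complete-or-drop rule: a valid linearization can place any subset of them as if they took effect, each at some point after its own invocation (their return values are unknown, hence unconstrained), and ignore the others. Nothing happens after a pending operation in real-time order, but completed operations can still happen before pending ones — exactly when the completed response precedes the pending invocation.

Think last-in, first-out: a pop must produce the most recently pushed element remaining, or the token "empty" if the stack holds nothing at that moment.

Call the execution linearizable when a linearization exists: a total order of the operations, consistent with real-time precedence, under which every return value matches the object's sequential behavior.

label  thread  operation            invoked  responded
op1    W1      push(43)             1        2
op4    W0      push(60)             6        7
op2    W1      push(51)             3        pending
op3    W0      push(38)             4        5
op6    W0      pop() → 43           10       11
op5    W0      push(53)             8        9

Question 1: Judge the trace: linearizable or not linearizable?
not linearizable

cut after 10 events: linearizable; cut after 11 events (op6 responds, time 11): not linearizable
the completed operations (5 total) allow one real-time order; the stack replay rejects it
completion choices over the 1 pending operation (op2) were checked; none helps
take op1, op3, op4, op5, op6 (pending dropped): step 5 already fails, because op6 pop() → 43 cannot occur there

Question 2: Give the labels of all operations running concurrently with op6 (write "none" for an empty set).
op2

op6 spans [10,11]: anything still running between times 10 and 11 counts as concurrent
op1 [1,2]: before
op2 [3,…): concurrent
op3 [4,5]: before
op4 [6,7]: before
op5 [8,9]: before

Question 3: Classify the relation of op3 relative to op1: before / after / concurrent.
after

op3 spans [4,5], op1 spans [1,2]
resp(op1)=2 < inv(op3)=4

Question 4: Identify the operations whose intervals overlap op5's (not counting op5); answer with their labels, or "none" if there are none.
op2

op5 spans [8,9]; an op avoiding the whole window 8..9 is ordered, any other is concurrent
op1 [1,2]: before
op2 [3,…): concurrent
op3 [4,5]: before
op4 [6,7]: before
op6 [10,11]: after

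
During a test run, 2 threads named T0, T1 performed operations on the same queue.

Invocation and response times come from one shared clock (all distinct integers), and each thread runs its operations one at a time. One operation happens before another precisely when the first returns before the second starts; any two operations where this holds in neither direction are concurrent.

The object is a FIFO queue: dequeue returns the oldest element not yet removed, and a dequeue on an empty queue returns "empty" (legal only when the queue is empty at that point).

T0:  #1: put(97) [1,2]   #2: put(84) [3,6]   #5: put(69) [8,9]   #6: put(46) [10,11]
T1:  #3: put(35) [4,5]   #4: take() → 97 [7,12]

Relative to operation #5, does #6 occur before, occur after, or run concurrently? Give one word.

#6 spans [10,11], #5 spans [8,9]
resp(#5)=9 < inv(#6)=10

after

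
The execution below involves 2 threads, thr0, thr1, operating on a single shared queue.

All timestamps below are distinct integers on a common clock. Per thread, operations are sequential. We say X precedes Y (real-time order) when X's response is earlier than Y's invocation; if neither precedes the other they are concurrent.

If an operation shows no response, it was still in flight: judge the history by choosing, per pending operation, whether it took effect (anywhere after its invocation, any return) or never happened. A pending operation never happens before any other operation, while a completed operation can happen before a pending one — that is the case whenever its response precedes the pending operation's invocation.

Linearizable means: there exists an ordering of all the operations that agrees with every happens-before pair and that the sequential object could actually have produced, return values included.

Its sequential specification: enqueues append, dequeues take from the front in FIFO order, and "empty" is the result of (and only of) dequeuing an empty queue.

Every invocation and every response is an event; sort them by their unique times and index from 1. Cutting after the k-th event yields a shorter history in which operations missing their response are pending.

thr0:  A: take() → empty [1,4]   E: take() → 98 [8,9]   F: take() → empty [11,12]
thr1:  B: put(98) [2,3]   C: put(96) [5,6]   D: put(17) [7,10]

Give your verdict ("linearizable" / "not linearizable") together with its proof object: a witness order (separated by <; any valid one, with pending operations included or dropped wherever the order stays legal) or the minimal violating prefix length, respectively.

not linearizable — minimal violating prefix: 12 events

events 1..11 are fine; event 12 — the response of F at time 12 — makes the prefix non-linearizable
all 4 real-time-respecting orders fail — 6 completed queue operations, no legal replay
take A, B, C, D, E, F: step 6 already fails, because F take() → empty cannot occur there
take A, B, C, E, D, F: step 6 already fails, because F take() → empty cannot occur there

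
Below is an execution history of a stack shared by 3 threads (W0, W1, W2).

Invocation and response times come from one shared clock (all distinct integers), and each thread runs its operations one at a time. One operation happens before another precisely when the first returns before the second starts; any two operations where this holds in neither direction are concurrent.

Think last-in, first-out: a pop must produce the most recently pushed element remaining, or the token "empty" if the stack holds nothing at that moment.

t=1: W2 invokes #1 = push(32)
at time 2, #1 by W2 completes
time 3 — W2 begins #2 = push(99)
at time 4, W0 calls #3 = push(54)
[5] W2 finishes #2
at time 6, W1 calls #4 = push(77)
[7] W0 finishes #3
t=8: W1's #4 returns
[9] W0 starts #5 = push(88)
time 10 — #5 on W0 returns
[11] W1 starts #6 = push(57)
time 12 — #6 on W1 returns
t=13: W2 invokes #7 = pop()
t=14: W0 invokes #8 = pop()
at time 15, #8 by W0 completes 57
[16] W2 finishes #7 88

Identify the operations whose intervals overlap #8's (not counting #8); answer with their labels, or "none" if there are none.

#8 runs from 14 to 15; window-overlapping ops are concurrent
#1 [1,2]: before
#2 [3,5]: before
#3 [4,7]: before
#4 [6,8]: before
#5 [9,10]: before
#6 [11,12]: before
#7 [13,16]: concurrent

#7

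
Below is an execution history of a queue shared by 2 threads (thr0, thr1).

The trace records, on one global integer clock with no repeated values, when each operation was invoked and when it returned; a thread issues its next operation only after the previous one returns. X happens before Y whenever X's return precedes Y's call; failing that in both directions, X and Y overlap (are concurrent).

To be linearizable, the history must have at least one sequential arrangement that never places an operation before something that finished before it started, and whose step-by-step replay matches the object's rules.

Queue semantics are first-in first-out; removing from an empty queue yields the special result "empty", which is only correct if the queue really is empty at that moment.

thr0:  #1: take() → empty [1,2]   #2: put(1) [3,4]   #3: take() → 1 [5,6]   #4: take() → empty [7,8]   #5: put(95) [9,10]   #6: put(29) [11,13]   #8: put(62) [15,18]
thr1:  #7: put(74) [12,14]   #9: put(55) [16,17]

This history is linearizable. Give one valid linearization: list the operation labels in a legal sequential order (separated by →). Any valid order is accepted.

1. #1 take() → empty, leaving queue <>
2. #2 put(1), leaving queue <1>
3. #3 take() → 1, leaving queue <>
4. #4 take() → empty, leaving queue <>
5. #5 put(95), leaving queue <95>
6. #6 put(29), leaving queue <95,29>
7. #7 put(74), leaving queue <95,29,74>
8. #8 put(62), leaving queue <95,29,74,62>
9. #9 put(55), leaving queue <95,29,74,62,55>

#1 → #2 → #3 → #4 → #5 → #6 → #7 → #8 → #9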